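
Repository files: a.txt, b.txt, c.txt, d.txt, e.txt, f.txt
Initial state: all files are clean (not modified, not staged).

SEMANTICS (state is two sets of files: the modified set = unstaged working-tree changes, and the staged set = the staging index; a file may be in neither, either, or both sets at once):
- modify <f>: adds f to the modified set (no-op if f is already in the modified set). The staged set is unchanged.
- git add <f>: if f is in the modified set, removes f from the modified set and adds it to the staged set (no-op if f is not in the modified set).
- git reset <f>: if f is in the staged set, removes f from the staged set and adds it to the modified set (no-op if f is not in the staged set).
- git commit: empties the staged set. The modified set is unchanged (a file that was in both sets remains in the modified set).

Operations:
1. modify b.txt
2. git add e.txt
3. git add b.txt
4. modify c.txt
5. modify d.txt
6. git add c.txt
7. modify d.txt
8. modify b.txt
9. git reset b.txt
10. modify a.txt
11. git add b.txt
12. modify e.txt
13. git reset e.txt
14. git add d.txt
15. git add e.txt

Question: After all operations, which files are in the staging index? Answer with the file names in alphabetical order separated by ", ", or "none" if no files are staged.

After op 1 (modify b.txt): modified={b.txt} staged={none}
After op 2 (git add e.txt): modified={b.txt} staged={none}
After op 3 (git add b.txt): modified={none} staged={b.txt}
After op 4 (modify c.txt): modified={c.txt} staged={b.txt}
After op 5 (modify d.txt): modified={c.txt, d.txt} staged={b.txt}
After op 6 (git add c.txt): modified={d.txt} staged={b.txt, c.txt}
After op 7 (modify d.txt): modified={d.txt} staged={b.txt, c.txt}
After op 8 (modify b.txt): modified={b.txt, d.txt} staged={b.txt, c.txt}
After op 9 (git reset b.txt): modified={b.txt, d.txt} staged={c.txt}
After op 10 (modify a.txt): modified={a.txt, b.txt, d.txt} staged={c.txt}
After op 11 (git add b.txt): modified={a.txt, d.txt} staged={b.txt, c.txt}
After op 12 (modify e.txt): modified={a.txt, d.txt, e.txt} staged={b.txt, c.txt}
After op 13 (git reset e.txt): modified={a.txt, d.txt, e.txt} staged={b.txt, c.txt}
After op 14 (git add d.txt): modified={a.txt, e.txt} staged={b.txt, c.txt, d.txt}
After op 15 (git add e.txt): modified={a.txt} staged={b.txt, c.txt, d.txt, e.txt}

Answer: b.txt, c.txt, d.txt, e.txt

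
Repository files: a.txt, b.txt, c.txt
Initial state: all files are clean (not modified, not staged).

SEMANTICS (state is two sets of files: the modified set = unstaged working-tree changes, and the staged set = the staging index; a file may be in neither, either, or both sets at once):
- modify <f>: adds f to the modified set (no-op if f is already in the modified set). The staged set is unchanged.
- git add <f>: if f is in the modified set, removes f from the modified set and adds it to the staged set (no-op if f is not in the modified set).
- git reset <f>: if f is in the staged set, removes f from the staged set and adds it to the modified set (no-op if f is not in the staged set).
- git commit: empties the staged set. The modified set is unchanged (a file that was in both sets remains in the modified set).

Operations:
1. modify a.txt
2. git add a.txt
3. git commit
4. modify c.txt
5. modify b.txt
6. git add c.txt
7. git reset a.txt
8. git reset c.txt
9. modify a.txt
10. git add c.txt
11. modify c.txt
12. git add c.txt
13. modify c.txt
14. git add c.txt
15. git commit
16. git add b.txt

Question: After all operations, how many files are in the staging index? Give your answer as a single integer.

After op 1 (modify a.txt): modified={a.txt} staged={none}
After op 2 (git add a.txt): modified={none} staged={a.txt}
After op 3 (git commit): modified={none} staged={none}
After op 4 (modify c.txt): modified={c.txt} staged={none}
After op 5 (modify b.txt): modified={b.txt, c.txt} staged={none}
After op 6 (git add c.txt): modified={b.txt} staged={c.txt}
After op 7 (git reset a.txt): modified={b.txt} staged={c.txt}
After op 8 (git reset c.txt): modified={b.txt, c.txt} staged={none}
After op 9 (modify a.txt): modified={a.txt, b.txt, c.txt} staged={none}
After op 10 (git add c.txt): modified={a.txt, b.txt} staged={c.txt}
After op 11 (modify c.txt): modified={a.txt, b.txt, c.txt} staged={c.txt}
After op 12 (git add c.txt): modified={a.txt, b.txt} staged={c.txt}
After op 13 (modify c.txt): modified={a.txt, b.txt, c.txt} staged={c.txt}
After op 14 (git add c.txt): modified={a.txt, b.txt} staged={c.txt}
After op 15 (git commit): modified={a.txt, b.txt} staged={none}
After op 16 (git add b.txt): modified={a.txt} staged={b.txt}
Final staged set: {b.txt} -> count=1

Answer: 1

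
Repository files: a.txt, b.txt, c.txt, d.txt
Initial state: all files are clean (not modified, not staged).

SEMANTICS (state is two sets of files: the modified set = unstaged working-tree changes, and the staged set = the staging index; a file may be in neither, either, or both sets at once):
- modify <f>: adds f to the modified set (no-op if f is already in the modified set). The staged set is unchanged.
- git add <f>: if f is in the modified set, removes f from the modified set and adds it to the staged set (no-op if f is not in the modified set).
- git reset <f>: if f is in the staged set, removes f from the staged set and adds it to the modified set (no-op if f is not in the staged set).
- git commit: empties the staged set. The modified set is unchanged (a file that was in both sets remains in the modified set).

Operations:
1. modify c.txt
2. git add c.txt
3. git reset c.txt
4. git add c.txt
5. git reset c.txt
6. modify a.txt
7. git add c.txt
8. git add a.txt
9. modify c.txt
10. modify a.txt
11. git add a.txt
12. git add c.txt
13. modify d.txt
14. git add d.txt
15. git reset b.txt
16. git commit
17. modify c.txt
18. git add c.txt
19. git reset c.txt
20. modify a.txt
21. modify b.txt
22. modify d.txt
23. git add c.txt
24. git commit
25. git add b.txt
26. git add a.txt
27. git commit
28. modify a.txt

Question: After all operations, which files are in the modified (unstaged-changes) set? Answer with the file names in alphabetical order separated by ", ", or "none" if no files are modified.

After op 1 (modify c.txt): modified={c.txt} staged={none}
After op 2 (git add c.txt): modified={none} staged={c.txt}
After op 3 (git reset c.txt): modified={c.txt} staged={none}
After op 4 (git add c.txt): modified={none} staged={c.txt}
After op 5 (git reset c.txt): modified={c.txt} staged={none}
After op 6 (modify a.txt): modified={a.txt, c.txt} staged={none}
After op 7 (git add c.txt): modified={a.txt} staged={c.txt}
After op 8 (git add a.txt): modified={none} staged={a.txt, c.txt}
After op 9 (modify c.txt): modified={c.txt} staged={a.txt, c.txt}
After op 10 (modify a.txt): modified={a.txt, c.txt} staged={a.txt, c.txt}
After op 11 (git add a.txt): modified={c.txt} staged={a.txt, c.txt}
After op 12 (git add c.txt): modified={none} staged={a.txt, c.txt}
After op 13 (modify d.txt): modified={d.txt} staged={a.txt, c.txt}
After op 14 (git add d.txt): modified={none} staged={a.txt, c.txt, d.txt}
After op 15 (git reset b.txt): modified={none} staged={a.txt, c.txt, d.txt}
After op 16 (git commit): modified={none} staged={none}
After op 17 (modify c.txt): modified={c.txt} staged={none}
After op 18 (git add c.txt): modified={none} staged={c.txt}
After op 19 (git reset c.txt): modified={c.txt} staged={none}
After op 20 (modify a.txt): modified={a.txt, c.txt} staged={none}
After op 21 (modify b.txt): modified={a.txt, b.txt, c.txt} staged={none}
After op 22 (modify d.txt): modified={a.txt, b.txt, c.txt, d.txt} staged={none}
After op 23 (git add c.txt): modified={a.txt, b.txt, d.txt} staged={c.txt}
After op 24 (git commit): modified={a.txt, b.txt, d.txt} staged={none}
After op 25 (git add b.txt): modified={a.txt, d.txt} staged={b.txt}
After op 26 (git add a.txt): modified={d.txt} staged={a.txt, b.txt}
After op 27 (git commit): modified={d.txt} staged={none}
After op 28 (modify a.txt): modified={a.txt, d.txt} staged={none}

Answer: a.txt, d.txt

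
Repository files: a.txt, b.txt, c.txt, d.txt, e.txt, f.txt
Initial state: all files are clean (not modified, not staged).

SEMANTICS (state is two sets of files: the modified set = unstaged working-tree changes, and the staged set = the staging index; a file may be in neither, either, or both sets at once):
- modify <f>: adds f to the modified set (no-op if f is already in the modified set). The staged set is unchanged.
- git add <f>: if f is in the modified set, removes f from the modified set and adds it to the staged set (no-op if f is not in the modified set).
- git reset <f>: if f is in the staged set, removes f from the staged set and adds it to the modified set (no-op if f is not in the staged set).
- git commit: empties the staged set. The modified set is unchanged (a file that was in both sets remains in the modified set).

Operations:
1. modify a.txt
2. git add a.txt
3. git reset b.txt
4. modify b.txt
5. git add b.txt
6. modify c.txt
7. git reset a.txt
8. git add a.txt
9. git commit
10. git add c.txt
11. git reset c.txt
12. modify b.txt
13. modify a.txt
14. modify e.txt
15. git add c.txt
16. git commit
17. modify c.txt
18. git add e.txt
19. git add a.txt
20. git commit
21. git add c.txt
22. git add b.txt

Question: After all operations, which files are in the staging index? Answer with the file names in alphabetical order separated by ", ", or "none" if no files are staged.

After op 1 (modify a.txt): modified={a.txt} staged={none}
After op 2 (git add a.txt): modified={none} staged={a.txt}
After op 3 (git reset b.txt): modified={none} staged={a.txt}
After op 4 (modify b.txt): modified={b.txt} staged={a.txt}
After op 5 (git add b.txt): modified={none} staged={a.txt, b.txt}
After op 6 (modify c.txt): modified={c.txt} staged={a.txt, b.txt}
After op 7 (git reset a.txt): modified={a.txt, c.txt} staged={b.txt}
After op 8 (git add a.txt): modified={c.txt} staged={a.txt, b.txt}
After op 9 (git commit): modified={c.txt} staged={none}
After op 10 (git add c.txt): modified={none} staged={c.txt}
After op 11 (git reset c.txt): modified={c.txt} staged={none}
After op 12 (modify b.txt): modified={b.txt, c.txt} staged={none}
After op 13 (modify a.txt): modified={a.txt, b.txt, c.txt} staged={none}
After op 14 (modify e.txt): modified={a.txt, b.txt, c.txt, e.txt} staged={none}
After op 15 (git add c.txt): modified={a.txt, b.txt, e.txt} staged={c.txt}
After op 16 (git commit): modified={a.txt, b.txt, e.txt} staged={none}
After op 17 (modify c.txt): modified={a.txt, b.txt, c.txt, e.txt} staged={none}
After op 18 (git add e.txt): modified={a.txt, b.txt, c.txt} staged={e.txt}
After op 19 (git add a.txt): modified={b.txt, c.txt} staged={a.txt, e.txt}
After op 20 (git commit): modified={b.txt, c.txt} staged={none}
After op 21 (git add c.txt): modified={b.txt} staged={c.txt}
After op 22 (git add b.txt): modified={none} staged={b.txt, c.txt}

Answer: b.txt, c.txt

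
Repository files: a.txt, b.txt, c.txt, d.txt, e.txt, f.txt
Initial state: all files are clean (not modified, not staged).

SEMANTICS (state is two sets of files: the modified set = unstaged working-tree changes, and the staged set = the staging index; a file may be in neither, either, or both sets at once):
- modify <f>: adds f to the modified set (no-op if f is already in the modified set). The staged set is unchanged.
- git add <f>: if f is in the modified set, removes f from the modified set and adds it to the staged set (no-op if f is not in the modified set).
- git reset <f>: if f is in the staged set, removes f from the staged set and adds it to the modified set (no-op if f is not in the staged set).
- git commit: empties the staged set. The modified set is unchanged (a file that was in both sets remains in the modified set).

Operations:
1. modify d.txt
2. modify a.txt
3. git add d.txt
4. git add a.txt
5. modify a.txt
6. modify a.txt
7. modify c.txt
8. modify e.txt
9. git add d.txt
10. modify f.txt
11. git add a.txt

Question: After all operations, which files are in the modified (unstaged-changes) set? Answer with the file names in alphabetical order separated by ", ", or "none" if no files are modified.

After op 1 (modify d.txt): modified={d.txt} staged={none}
After op 2 (modify a.txt): modified={a.txt, d.txt} staged={none}
After op 3 (git add d.txt): modified={a.txt} staged={d.txt}
After op 4 (git add a.txt): modified={none} staged={a.txt, d.txt}
After op 5 (modify a.txt): modified={a.txt} staged={a.txt, d.txt}
After op 6 (modify a.txt): modified={a.txt} staged={a.txt, d.txt}
After op 7 (modify c.txt): modified={a.txt, c.txt} staged={a.txt, d.txt}
After op 8 (modify e.txt): modified={a.txt, c.txt, e.txt} staged={a.txt, d.txt}
After op 9 (git add d.txt): modified={a.txt, c.txt, e.txt} staged={a.txt, d.txt}
After op 10 (modify f.txt): modified={a.txt, c.txt, e.txt, f.txt} staged={a.txt, d.txt}
After op 11 (git add a.txt): modified={c.txt, e.txt, f.txt} staged={a.txt, d.txt}

Answer: c.txt, e.txt, f.txt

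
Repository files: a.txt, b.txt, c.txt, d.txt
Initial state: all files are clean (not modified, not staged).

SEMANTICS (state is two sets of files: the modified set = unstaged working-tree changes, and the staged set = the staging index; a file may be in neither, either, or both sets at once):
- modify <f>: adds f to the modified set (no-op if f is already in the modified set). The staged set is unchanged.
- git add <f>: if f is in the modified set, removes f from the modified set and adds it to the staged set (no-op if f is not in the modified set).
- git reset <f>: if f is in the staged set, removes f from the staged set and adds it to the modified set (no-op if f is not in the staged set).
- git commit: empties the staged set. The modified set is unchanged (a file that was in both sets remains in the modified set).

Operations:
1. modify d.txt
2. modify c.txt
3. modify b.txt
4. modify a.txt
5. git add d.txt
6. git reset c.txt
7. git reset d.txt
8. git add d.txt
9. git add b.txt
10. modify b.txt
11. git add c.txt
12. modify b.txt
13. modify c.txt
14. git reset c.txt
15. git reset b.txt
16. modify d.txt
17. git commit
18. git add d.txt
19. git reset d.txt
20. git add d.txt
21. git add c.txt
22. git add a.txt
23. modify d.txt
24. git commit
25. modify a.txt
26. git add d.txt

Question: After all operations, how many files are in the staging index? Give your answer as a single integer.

Answer: 1

Derivation:
After op 1 (modify d.txt): modified={d.txt} staged={none}
After op 2 (modify c.txt): modified={c.txt, d.txt} staged={none}
After op 3 (modify b.txt): modified={b.txt, c.txt, d.txt} staged={none}
After op 4 (modify a.txt): modified={a.txt, b.txt, c.txt, d.txt} staged={none}
After op 5 (git add d.txt): modified={a.txt, b.txt, c.txt} staged={d.txt}
After op 6 (git reset c.txt): modified={a.txt, b.txt, c.txt} staged={d.txt}
After op 7 (git reset d.txt): modified={a.txt, b.txt, c.txt, d.txt} staged={none}
After op 8 (git add d.txt): modified={a.txt, b.txt, c.txt} staged={d.txt}
After op 9 (git add b.txt): modified={a.txt, c.txt} staged={b.txt, d.txt}
After op 10 (modify b.txt): modified={a.txt, b.txt, c.txt} staged={b.txt, d.txt}
After op 11 (git add c.txt): modified={a.txt, b.txt} staged={b.txt, c.txt, d.txt}
After op 12 (modify b.txt): modified={a.txt, b.txt} staged={b.txt, c.txt, d.txt}
After op 13 (modify c.txt): modified={a.txt, b.txt, c.txt} staged={b.txt, c.txt, d.txt}
After op 14 (git reset c.txt): modified={a.txt, b.txt, c.txt} staged={b.txt, d.txt}
After op 15 (git reset b.txt): modified={a.txt, b.txt, c.txt} staged={d.txt}
After op 16 (modify d.txt): modified={a.txt, b.txt, c.txt, d.txt} staged={d.txt}
After op 17 (git commit): modified={a.txt, b.txt, c.txt, d.txt} staged={none}
After op 18 (git add d.txt): modified={a.txt, b.txt, c.txt} staged={d.txt}
After op 19 (git reset d.txt): modified={a.txt, b.txt, c.txt, d.txt} staged={none}
After op 20 (git add d.txt): modified={a.txt, b.txt, c.txt} staged={d.txt}
After op 21 (git add c.txt): modified={a.txt, b.txt} staged={c.txt, d.txt}
After op 22 (git add a.txt): modified={b.txt} staged={a.txt, c.txt, d.txt}
After op 23 (modify d.txt): modified={b.txt, d.txt} staged={a.txt, c.txt, d.txt}
After op 24 (git commit): modified={b.txt, d.txt} staged={none}
After op 25 (modify a.txt): modified={a.txt, b.txt, d.txt} staged={none}
After op 26 (git add d.txt): modified={a.txt, b.txt} staged={d.txt}
Final staged set: {d.txt} -> count=1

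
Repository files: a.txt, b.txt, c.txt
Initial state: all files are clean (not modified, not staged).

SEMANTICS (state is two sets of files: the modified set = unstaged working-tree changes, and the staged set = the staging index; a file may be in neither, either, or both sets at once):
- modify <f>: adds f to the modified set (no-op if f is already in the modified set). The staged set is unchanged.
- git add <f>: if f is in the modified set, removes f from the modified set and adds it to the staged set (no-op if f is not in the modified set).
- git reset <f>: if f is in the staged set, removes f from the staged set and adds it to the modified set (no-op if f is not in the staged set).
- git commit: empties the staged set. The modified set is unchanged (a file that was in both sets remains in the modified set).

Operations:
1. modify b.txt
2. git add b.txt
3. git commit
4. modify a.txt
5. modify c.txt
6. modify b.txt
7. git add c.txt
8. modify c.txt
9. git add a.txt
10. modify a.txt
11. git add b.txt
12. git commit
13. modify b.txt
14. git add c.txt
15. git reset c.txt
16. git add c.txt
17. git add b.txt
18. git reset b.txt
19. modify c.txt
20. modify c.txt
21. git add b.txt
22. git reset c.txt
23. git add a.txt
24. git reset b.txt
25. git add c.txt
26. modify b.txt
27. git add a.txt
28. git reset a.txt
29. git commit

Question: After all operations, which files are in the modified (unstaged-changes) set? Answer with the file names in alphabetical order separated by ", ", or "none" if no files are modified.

After op 1 (modify b.txt): modified={b.txt} staged={none}
After op 2 (git add b.txt): modified={none} staged={b.txt}
After op 3 (git commit): modified={none} staged={none}
After op 4 (modify a.txt): modified={a.txt} staged={none}
After op 5 (modify c.txt): modified={a.txt, c.txt} staged={none}
After op 6 (modify b.txt): modified={a.txt, b.txt, c.txt} staged={none}
After op 7 (git add c.txt): modified={a.txt, b.txt} staged={c.txt}
After op 8 (modify c.txt): modified={a.txt, b.txt, c.txt} staged={c.txt}
After op 9 (git add a.txt): modified={b.txt, c.txt} staged={a.txt, c.txt}
After op 10 (modify a.txt): modified={a.txt, b.txt, c.txt} staged={a.txt, c.txt}
After op 11 (git add b.txt): modified={a.txt, c.txt} staged={a.txt, b.txt, c.txt}
After op 12 (git commit): modified={a.txt, c.txt} staged={none}
After op 13 (modify b.txt): modified={a.txt, b.txt, c.txt} staged={none}
After op 14 (git add c.txt): modified={a.txt, b.txt} staged={c.txt}
After op 15 (git reset c.txt): modified={a.txt, b.txt, c.txt} staged={none}
After op 16 (git add c.txt): modified={a.txt, b.txt} staged={c.txt}
After op 17 (git add b.txt): modified={a.txt} staged={b.txt, c.txt}
After op 18 (git reset b.txt): modified={a.txt, b.txt} staged={c.txt}
After op 19 (modify c.txt): modified={a.txt, b.txt, c.txt} staged={c.txt}
After op 20 (modify c.txt): modified={a.txt, b.txt, c.txt} staged={c.txt}
After op 21 (git add b.txt): modified={a.txt, c.txt} staged={b.txt, c.txt}
After op 22 (git reset c.txt): modified={a.txt, c.txt} staged={b.txt}
After op 23 (git add a.txt): modified={c.txt} staged={a.txt, b.txt}
After op 24 (git reset b.txt): modified={b.txt, c.txt} staged={a.txt}
After op 25 (git add c.txt): modified={b.txt} staged={a.txt, c.txt}
After op 26 (modify b.txt): modified={b.txt} staged={a.txt, c.txt}
After op 27 (git add a.txt): modified={b.txt} staged={a.txt, c.txt}
After op 28 (git reset a.txt): modified={a.txt, b.txt} staged={c.txt}
After op 29 (git commit): modified={a.txt, b.txt} staged={none}

Answer: a.txt, b.txt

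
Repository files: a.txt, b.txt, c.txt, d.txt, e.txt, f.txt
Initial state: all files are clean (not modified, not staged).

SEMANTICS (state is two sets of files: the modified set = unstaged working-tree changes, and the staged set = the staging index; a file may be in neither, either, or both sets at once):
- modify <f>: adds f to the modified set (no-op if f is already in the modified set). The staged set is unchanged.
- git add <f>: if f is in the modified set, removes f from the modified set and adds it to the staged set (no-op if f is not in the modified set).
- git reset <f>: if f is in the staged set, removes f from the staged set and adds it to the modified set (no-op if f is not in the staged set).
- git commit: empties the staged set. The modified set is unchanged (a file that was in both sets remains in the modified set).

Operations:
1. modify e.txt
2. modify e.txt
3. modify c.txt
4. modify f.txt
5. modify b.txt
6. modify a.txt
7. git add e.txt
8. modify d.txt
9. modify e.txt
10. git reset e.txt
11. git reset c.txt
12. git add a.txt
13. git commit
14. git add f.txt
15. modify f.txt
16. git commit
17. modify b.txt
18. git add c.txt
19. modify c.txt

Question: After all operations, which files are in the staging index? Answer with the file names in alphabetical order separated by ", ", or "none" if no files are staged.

Answer: c.txt

Derivation:
After op 1 (modify e.txt): modified={e.txt} staged={none}
After op 2 (modify e.txt): modified={e.txt} staged={none}
After op 3 (modify c.txt): modified={c.txt, e.txt} staged={none}
After op 4 (modify f.txt): modified={c.txt, e.txt, f.txt} staged={none}
After op 5 (modify b.txt): modified={b.txt, c.txt, e.txt, f.txt} staged={none}
After op 6 (modify a.txt): modified={a.txt, b.txt, c.txt, e.txt, f.txt} staged={none}
After op 7 (git add e.txt): modified={a.txt, b.txt, c.txt, f.txt} staged={e.txt}
After op 8 (modify d.txt): modified={a.txt, b.txt, c.txt, d.txt, f.txt} staged={e.txt}
After op 9 (modify e.txt): modified={a.txt, b.txt, c.txt, d.txt, e.txt, f.txt} staged={e.txt}
After op 10 (git reset e.txt): modified={a.txt, b.txt, c.txt, d.txt, e.txt, f.txt} staged={none}
After op 11 (git reset c.txt): modified={a.txt, b.txt, c.txt, d.txt, e.txt, f.txt} staged={none}
After op 12 (git add a.txt): modified={b.txt, c.txt, d.txt, e.txt, f.txt} staged={a.txt}
After op 13 (git commit): modified={b.txt, c.txt, d.txt, e.txt, f.txt} staged={none}
After op 14 (git add f.txt): modified={b.txt, c.txt, d.txt, e.txt} staged={f.txt}
After op 15 (modify f.txt): modified={b.txt, c.txt, d.txt, e.txt, f.txt} staged={f.txt}
After op 16 (git commit): modified={b.txt, c.txt, d.txt, e.txt, f.txt} staged={none}
After op 17 (modify b.txt): modified={b.txt, c.txt, d.txt, e.txt, f.txt} staged={none}
After op 18 (git add c.txt): modified={b.txt, d.txt, e.txt, f.txt} staged={c.txt}
After op 19 (modify c.txt): modified={b.txt, c.txt, d.txt, e.txt, f.txt} staged={c.txt}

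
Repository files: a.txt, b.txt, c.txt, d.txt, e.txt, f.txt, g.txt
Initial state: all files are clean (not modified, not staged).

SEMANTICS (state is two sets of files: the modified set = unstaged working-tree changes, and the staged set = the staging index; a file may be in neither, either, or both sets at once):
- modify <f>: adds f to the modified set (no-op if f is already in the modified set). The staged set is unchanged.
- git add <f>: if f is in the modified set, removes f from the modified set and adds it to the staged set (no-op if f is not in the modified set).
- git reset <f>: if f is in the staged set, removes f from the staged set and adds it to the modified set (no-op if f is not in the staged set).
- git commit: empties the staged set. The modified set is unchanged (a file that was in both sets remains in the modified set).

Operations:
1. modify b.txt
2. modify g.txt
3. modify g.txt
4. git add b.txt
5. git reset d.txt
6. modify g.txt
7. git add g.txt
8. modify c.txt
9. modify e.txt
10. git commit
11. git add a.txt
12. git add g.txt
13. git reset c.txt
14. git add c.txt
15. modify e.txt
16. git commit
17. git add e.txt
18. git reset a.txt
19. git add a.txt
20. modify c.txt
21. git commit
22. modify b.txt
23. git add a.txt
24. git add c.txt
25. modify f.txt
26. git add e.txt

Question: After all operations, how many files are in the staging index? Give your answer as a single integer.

After op 1 (modify b.txt): modified={b.txt} staged={none}
After op 2 (modify g.txt): modified={b.txt, g.txt} staged={none}
After op 3 (modify g.txt): modified={b.txt, g.txt} staged={none}
After op 4 (git add b.txt): modified={g.txt} staged={b.txt}
After op 5 (git reset d.txt): modified={g.txt} staged={b.txt}
After op 6 (modify g.txt): modified={g.txt} staged={b.txt}
After op 7 (git add g.txt): modified={none} staged={b.txt, g.txt}
After op 8 (modify c.txt): modified={c.txt} staged={b.txt, g.txt}
After op 9 (modify e.txt): modified={c.txt, e.txt} staged={b.txt, g.txt}
After op 10 (git commit): modified={c.txt, e.txt} staged={none}
After op 11 (git add a.txt): modified={c.txt, e.txt} staged={none}
After op 12 (git add g.txt): modified={c.txt, e.txt} staged={none}
After op 13 (git reset c.txt): modified={c.txt, e.txt} staged={none}
After op 14 (git add c.txt): modified={e.txt} staged={c.txt}
After op 15 (modify e.txt): modified={e.txt} staged={c.txt}
After op 16 (git commit): modified={e.txt} staged={none}
After op 17 (git add e.txt): modified={none} staged={e.txt}
After op 18 (git reset a.txt): modified={none} staged={e.txt}
After op 19 (git add a.txt): modified={none} staged={e.txt}
After op 20 (modify c.txt): modified={c.txt} staged={e.txt}
After op 21 (git commit): modified={c.txt} staged={none}
After op 22 (modify b.txt): modified={b.txt, c.txt} staged={none}
After op 23 (git add a.txt): modified={b.txt, c.txt} staged={none}
After op 24 (git add c.txt): modified={b.txt} staged={c.txt}
After op 25 (modify f.txt): modified={b.txt, f.txt} staged={c.txt}
After op 26 (git add e.txt): modified={b.txt, f.txt} staged={c.txt}
Final staged set: {c.txt} -> count=1

Answer: 1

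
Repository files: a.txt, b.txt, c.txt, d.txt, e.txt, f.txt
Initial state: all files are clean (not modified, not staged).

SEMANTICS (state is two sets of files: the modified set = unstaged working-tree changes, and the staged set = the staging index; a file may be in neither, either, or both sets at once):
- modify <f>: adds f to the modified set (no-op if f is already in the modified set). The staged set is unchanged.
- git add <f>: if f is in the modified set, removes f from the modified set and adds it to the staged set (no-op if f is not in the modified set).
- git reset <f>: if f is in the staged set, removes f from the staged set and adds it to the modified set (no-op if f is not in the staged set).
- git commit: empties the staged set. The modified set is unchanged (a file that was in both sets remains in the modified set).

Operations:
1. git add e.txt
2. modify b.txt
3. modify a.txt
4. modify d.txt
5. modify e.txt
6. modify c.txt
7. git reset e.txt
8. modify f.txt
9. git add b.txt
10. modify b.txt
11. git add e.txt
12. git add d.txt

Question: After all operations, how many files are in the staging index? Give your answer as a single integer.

After op 1 (git add e.txt): modified={none} staged={none}
After op 2 (modify b.txt): modified={b.txt} staged={none}
After op 3 (modify a.txt): modified={a.txt, b.txt} staged={none}
After op 4 (modify d.txt): modified={a.txt, b.txt, d.txt} staged={none}
After op 5 (modify e.txt): modified={a.txt, b.txt, d.txt, e.txt} staged={none}
After op 6 (modify c.txt): modified={a.txt, b.txt, c.txt, d.txt, e.txt} staged={none}
After op 7 (git reset e.txt): modified={a.txt, b.txt, c.txt, d.txt, e.txt} staged={none}
After op 8 (modify f.txt): modified={a.txt, b.txt, c.txt, d.txt, e.txt, f.txt} staged={none}
After op 9 (git add b.txt): modified={a.txt, c.txt, d.txt, e.txt, f.txt} staged={b.txt}
After op 10 (modify b.txt): modified={a.txt, b.txt, c.txt, d.txt, e.txt, f.txt} staged={b.txt}
After op 11 (git add e.txt): modified={a.txt, b.txt, c.txt, d.txt, f.txt} staged={b.txt, e.txt}
After op 12 (git add d.txt): modified={a.txt, b.txt, c.txt, f.txt} staged={b.txt, d.txt, e.txt}
Final staged set: {b.txt, d.txt, e.txt} -> count=3

Answer: 3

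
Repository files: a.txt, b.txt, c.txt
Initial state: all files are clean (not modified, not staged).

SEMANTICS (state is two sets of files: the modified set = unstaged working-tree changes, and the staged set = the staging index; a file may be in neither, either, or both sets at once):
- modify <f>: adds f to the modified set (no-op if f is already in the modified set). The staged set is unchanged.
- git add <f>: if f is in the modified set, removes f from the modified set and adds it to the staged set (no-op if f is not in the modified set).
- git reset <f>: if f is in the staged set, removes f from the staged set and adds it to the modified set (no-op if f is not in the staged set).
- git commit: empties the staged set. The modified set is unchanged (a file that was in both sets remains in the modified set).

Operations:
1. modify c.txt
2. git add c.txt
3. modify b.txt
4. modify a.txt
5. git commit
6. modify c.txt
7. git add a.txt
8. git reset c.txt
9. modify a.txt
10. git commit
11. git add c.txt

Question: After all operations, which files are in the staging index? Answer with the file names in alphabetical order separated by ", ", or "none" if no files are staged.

Answer: c.txt

Derivation:
After op 1 (modify c.txt): modified={c.txt} staged={none}
After op 2 (git add c.txt): modified={none} staged={c.txt}
After op 3 (modify b.txt): modified={b.txt} staged={c.txt}
After op 4 (modify a.txt): modified={a.txt, b.txt} staged={c.txt}
After op 5 (git commit): modified={a.txt, b.txt} staged={none}
After op 6 (modify c.txt): modified={a.txt, b.txt, c.txt} staged={none}
After op 7 (git add a.txt): modified={b.txt, c.txt} staged={a.txt}
After op 8 (git reset c.txt): modified={b.txt, c.txt} staged={a.txt}
After op 9 (modify a.txt): modified={a.txt, b.txt, c.txt} staged={a.txt}
After op 10 (git commit): modified={a.txt, b.txt, c.txt} staged={none}
After op 11 (git add c.txt): modified={a.txt, b.txt} staged={c.txt}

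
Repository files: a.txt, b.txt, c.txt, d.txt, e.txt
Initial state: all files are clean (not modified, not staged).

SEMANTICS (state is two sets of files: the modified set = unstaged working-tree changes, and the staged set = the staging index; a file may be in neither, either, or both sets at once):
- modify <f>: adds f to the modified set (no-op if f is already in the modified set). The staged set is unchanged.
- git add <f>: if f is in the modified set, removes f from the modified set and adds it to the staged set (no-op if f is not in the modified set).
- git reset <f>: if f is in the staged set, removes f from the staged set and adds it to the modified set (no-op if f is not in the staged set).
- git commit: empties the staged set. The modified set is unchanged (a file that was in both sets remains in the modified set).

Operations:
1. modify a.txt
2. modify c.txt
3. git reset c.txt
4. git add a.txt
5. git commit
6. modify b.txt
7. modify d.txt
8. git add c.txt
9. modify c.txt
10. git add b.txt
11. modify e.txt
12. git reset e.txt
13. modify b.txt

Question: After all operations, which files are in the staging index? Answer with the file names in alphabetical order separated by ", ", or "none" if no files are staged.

After op 1 (modify a.txt): modified={a.txt} staged={none}
After op 2 (modify c.txt): modified={a.txt, c.txt} staged={none}
After op 3 (git reset c.txt): modified={a.txt, c.txt} staged={none}
After op 4 (git add a.txt): modified={c.txt} staged={a.txt}
After op 5 (git commit): modified={c.txt} staged={none}
After op 6 (modify b.txt): modified={b.txt, c.txt} staged={none}
After op 7 (modify d.txt): modified={b.txt, c.txt, d.txt} staged={none}
After op 8 (git add c.txt): modified={b.txt, d.txt} staged={c.txt}
After op 9 (modify c.txt): modified={b.txt, c.txt, d.txt} staged={c.txt}
After op 10 (git add b.txt): modified={c.txt, d.txt} staged={b.txt, c.txt}
After op 11 (modify e.txt): modified={c.txt, d.txt, e.txt} staged={b.txt, c.txt}
After op 12 (git reset e.txt): modified={c.txt, d.txt, e.txt} staged={b.txt, c.txt}
After op 13 (modify b.txt): modified={b.txt, c.txt, d.txt, e.txt} staged={b.txt, c.txt}

Answer: b.txt, c.txt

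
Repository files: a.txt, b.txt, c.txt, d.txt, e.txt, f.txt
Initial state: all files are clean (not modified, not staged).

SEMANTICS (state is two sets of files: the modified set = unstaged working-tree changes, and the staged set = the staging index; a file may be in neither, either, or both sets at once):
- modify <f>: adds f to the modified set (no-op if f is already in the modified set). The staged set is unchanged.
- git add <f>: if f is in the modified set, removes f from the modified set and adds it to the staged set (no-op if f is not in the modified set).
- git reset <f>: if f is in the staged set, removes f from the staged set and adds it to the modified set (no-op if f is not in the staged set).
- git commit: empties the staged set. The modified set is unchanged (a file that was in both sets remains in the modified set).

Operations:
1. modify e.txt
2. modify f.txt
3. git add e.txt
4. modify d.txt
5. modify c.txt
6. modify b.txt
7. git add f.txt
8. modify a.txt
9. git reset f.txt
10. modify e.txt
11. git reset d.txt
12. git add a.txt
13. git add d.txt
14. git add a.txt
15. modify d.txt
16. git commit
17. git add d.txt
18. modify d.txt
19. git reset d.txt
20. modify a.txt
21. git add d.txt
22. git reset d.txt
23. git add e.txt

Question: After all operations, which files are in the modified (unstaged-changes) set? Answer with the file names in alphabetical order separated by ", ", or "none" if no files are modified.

Answer: a.txt, b.txt, c.txt, d.txt, f.txt

Derivation:
After op 1 (modify e.txt): modified={e.txt} staged={none}
After op 2 (modify f.txt): modified={e.txt, f.txt} staged={none}
After op 3 (git add e.txt): modified={f.txt} staged={e.txt}
After op 4 (modify d.txt): modified={d.txt, f.txt} staged={e.txt}
After op 5 (modify c.txt): modified={c.txt, d.txt, f.txt} staged={e.txt}
After op 6 (modify b.txt): modified={b.txt, c.txt, d.txt, f.txt} staged={e.txt}
After op 7 (git add f.txt): modified={b.txt, c.txt, d.txt} staged={e.txt, f.txt}
After op 8 (modify a.txt): modified={a.txt, b.txt, c.txt, d.txt} staged={e.txt, f.txt}
After op 9 (git reset f.txt): modified={a.txt, b.txt, c.txt, d.txt, f.txt} staged={e.txt}
After op 10 (modify e.txt): modified={a.txt, b.txt, c.txt, d.txt, e.txt, f.txt} staged={e.txt}
After op 11 (git reset d.txt): modified={a.txt, b.txt, c.txt, d.txt, e.txt, f.txt} staged={e.txt}
After op 12 (git add a.txt): modified={b.txt, c.txt, d.txt, e.txt, f.txt} staged={a.txt, e.txt}
After op 13 (git add d.txt): modified={b.txt, c.txt, e.txt, f.txt} staged={a.txt, d.txt, e.txt}
After op 14 (git add a.txt): modified={b.txt, c.txt, e.txt, f.txt} staged={a.txt, d.txt, e.txt}
After op 15 (modify d.txt): modified={b.txt, c.txt, d.txt, e.txt, f.txt} staged={a.txt, d.txt, e.txt}
After op 16 (git commit): modified={b.txt, c.txt, d.txt, e.txt, f.txt} staged={none}
After op 17 (git add d.txt): modified={b.txt, c.txt, e.txt, f.txt} staged={d.txt}
After op 18 (modify d.txt): modified={b.txt, c.txt, d.txt, e.txt, f.txt} staged={d.txt}
After op 19 (git reset d.txt): modified={b.txt, c.txt, d.txt, e.txt, f.txt} staged={none}
After op 20 (modify a.txt): modified={a.txt, b.txt, c.txt, d.txt, e.txt, f.txt} staged={none}
After op 21 (git add d.txt): modified={a.txt, b.txt, c.txt, e.txt, f.txt} staged={d.txt}
After op 22 (git reset d.txt): modified={a.txt, b.txt, c.txt, d.txt, e.txt, f.txt} staged={none}
After op 23 (git add e.txt): modified={a.txt, b.txt, c.txt, d.txt, f.txt} staged={e.txt}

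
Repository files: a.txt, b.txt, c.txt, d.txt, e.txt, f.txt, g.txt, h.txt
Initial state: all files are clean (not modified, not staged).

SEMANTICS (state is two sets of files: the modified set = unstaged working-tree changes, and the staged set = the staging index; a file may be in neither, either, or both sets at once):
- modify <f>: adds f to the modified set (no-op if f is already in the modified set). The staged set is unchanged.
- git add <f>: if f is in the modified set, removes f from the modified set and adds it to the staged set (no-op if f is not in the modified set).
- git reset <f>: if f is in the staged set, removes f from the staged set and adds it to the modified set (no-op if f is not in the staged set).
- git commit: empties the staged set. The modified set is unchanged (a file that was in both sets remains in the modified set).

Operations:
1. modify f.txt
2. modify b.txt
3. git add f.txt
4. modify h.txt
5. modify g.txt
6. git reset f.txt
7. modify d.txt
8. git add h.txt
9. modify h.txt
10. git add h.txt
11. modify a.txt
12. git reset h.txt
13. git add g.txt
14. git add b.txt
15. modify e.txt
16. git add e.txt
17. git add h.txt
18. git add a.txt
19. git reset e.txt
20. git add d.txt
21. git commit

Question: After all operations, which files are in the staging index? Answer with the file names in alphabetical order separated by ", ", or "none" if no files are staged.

After op 1 (modify f.txt): modified={f.txt} staged={none}
After op 2 (modify b.txt): modified={b.txt, f.txt} staged={none}
After op 3 (git add f.txt): modified={b.txt} staged={f.txt}
After op 4 (modify h.txt): modified={b.txt, h.txt} staged={f.txt}
After op 5 (modify g.txt): modified={b.txt, g.txt, h.txt} staged={f.txt}
After op 6 (git reset f.txt): modified={b.txt, f.txt, g.txt, h.txt} staged={none}
After op 7 (modify d.txt): modified={b.txt, d.txt, f.txt, g.txt, h.txt} staged={none}
After op 8 (git add h.txt): modified={b.txt, d.txt, f.txt, g.txt} staged={h.txt}
After op 9 (modify h.txt): modified={b.txt, d.txt, f.txt, g.txt, h.txt} staged={h.txt}
After op 10 (git add h.txt): modified={b.txt, d.txt, f.txt, g.txt} staged={h.txt}
After op 11 (modify a.txt): modified={a.txt, b.txt, d.txt, f.txt, g.txt} staged={h.txt}
After op 12 (git reset h.txt): modified={a.txt, b.txt, d.txt, f.txt, g.txt, h.txt} staged={none}
After op 13 (git add g.txt): modified={a.txt, b.txt, d.txt, f.txt, h.txt} staged={g.txt}
After op 14 (git add b.txt): modified={a.txt, d.txt, f.txt, h.txt} staged={b.txt, g.txt}
After op 15 (modify e.txt): modified={a.txt, d.txt, e.txt, f.txt, h.txt} staged={b.txt, g.txt}
After op 16 (git add e.txt): modified={a.txt, d.txt, f.txt, h.txt} staged={b.txt, e.txt, g.txt}
After op 17 (git add h.txt): modified={a.txt, d.txt, f.txt} staged={b.txt, e.txt, g.txt, h.txt}
After op 18 (git add a.txt): modified={d.txt, f.txt} staged={a.txt, b.txt, e.txt, g.txt, h.txt}
After op 19 (git reset e.txt): modified={d.txt, e.txt, f.txt} staged={a.txt, b.txt, g.txt, h.txt}
After op 20 (git add d.txt): modified={e.txt, f.txt} staged={a.txt, b.txt, d.txt, g.txt, h.txt}
After op 21 (git commit): modified={e.txt, f.txt} staged={none}

Answer: none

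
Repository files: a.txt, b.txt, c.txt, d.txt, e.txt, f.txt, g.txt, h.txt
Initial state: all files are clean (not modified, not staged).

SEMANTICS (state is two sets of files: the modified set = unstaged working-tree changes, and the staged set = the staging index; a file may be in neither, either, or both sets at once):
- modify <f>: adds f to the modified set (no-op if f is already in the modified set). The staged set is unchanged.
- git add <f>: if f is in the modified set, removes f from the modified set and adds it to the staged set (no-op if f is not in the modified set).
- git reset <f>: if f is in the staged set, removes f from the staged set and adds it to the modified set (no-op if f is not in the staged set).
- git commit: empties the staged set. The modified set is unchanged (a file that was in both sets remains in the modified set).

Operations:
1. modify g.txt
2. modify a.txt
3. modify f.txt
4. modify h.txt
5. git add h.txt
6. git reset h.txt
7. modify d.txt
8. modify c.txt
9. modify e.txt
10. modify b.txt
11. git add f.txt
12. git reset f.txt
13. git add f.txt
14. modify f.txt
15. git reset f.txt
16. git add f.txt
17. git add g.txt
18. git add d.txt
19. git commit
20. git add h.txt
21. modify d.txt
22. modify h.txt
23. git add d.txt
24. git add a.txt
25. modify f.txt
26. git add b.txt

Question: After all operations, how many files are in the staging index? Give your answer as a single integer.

Answer: 4

Derivation:
After op 1 (modify g.txt): modified={g.txt} staged={none}
After op 2 (modify a.txt): modified={a.txt, g.txt} staged={none}
After op 3 (modify f.txt): modified={a.txt, f.txt, g.txt} staged={none}
After op 4 (modify h.txt): modified={a.txt, f.txt, g.txt, h.txt} staged={none}
After op 5 (git add h.txt): modified={a.txt, f.txt, g.txt} staged={h.txt}
After op 6 (git reset h.txt): modified={a.txt, f.txt, g.txt, h.txt} staged={none}
After op 7 (modify d.txt): modified={a.txt, d.txt, f.txt, g.txt, h.txt} staged={none}
After op 8 (modify c.txt): modified={a.txt, c.txt, d.txt, f.txt, g.txt, h.txt} staged={none}
After op 9 (modify e.txt): modified={a.txt, c.txt, d.txt, e.txt, f.txt, g.txt, h.txt} staged={none}
After op 10 (modify b.txt): modified={a.txt, b.txt, c.txt, d.txt, e.txt, f.txt, g.txt, h.txt} staged={none}
After op 11 (git add f.txt): modified={a.txt, b.txt, c.txt, d.txt, e.txt, g.txt, h.txt} staged={f.txt}
After op 12 (git reset f.txt): modified={a.txt, b.txt, c.txt, d.txt, e.txt, f.txt, g.txt, h.txt} staged={none}
After op 13 (git add f.txt): modified={a.txt, b.txt, c.txt, d.txt, e.txt, g.txt, h.txt} staged={f.txt}
After op 14 (modify f.txt): modified={a.txt, b.txt, c.txt, d.txt, e.txt, f.txt, g.txt, h.txt} staged={f.txt}
After op 15 (git reset f.txt): modified={a.txt, b.txt, c.txt, d.txt, e.txt, f.txt, g.txt, h.txt} staged={none}
After op 16 (git add f.txt): modified={a.txt, b.txt, c.txt, d.txt, e.txt, g.txt, h.txt} staged={f.txt}
After op 17 (git add g.txt): modified={a.txt, b.txt, c.txt, d.txt, e.txt, h.txt} staged={f.txt, g.txt}
After op 18 (git add d.txt): modified={a.txt, b.txt, c.txt, e.txt, h.txt} staged={d.txt, f.txt, g.txt}
After op 19 (git commit): modified={a.txt, b.txt, c.txt, e.txt, h.txt} staged={none}
After op 20 (git add h.txt): modified={a.txt, b.txt, c.txt, e.txt} staged={h.txt}
After op 21 (modify d.txt): modified={a.txt, b.txt, c.txt, d.txt, e.txt} staged={h.txt}
After op 22 (modify h.txt): modified={a.txt, b.txt, c.txt, d.txt, e.txt, h.txt} staged={h.txt}
After op 23 (git add d.txt): modified={a.txt, b.txt, c.txt, e.txt, h.txt} staged={d.txt, h.txt}
After op 24 (git add a.txt): modified={b.txt, c.txt, e.txt, h.txt} staged={a.txt, d.txt, h.txt}
After op 25 (modify f.txt): modified={b.txt, c.txt, e.txt, f.txt, h.txt} staged={a.txt, d.txt, h.txt}
After op 26 (git add b.txt): modified={c.txt, e.txt, f.txt, h.txt} staged={a.txt, b.txt, d.txt, h.txt}
Final staged set: {a.txt, b.txt, d.txt, h.txt} -> count=4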